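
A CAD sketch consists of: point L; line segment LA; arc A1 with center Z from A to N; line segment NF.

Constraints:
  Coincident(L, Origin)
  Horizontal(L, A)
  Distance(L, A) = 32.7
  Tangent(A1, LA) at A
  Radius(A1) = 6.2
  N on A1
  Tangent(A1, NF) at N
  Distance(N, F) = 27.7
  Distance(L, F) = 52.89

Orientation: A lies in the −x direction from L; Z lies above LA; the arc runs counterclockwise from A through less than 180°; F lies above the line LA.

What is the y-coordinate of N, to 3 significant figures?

9.28

Checks: |ZN| = 6.200 ✓; ∠(ZN, NF) = 90.00° ✓; |NF| = 27.70 ✓; |LF| = 52.89 ✓.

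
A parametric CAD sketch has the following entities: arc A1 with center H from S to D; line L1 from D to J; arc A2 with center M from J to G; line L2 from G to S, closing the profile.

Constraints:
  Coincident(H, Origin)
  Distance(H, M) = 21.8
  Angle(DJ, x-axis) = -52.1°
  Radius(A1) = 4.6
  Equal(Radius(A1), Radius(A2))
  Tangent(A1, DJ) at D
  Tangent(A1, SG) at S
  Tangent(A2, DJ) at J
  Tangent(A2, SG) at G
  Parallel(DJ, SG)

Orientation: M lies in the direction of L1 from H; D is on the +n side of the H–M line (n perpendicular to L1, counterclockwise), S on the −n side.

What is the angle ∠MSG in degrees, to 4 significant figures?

11.92°

Tangency of A1 to both parallel lines with radius 4.6 puts D and S at H ± 4.6·n: D = (3.630, 2.826), S = (-3.630, -2.826). Equal radii place J and G the same way about M: J = M + 4.6·n = (17.02, -14.38), G = M − 4.6·n = (9.762, -20.03). Then cos ∠MSG = SM·SG / (|SM||SG|), giving 11.92°.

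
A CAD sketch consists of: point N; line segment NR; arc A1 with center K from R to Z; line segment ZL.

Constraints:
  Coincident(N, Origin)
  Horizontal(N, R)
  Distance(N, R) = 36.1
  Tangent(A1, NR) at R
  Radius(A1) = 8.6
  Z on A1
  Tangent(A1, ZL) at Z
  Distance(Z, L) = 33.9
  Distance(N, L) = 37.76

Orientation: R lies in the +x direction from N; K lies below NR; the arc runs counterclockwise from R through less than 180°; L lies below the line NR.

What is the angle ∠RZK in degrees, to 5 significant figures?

58.034°

Checks: |KZ| = 8.600 ✓; ∠(KZ, ZL) = 90.00° ✓; |ZL| = 33.90 ✓; |NL| = 37.76 ✓.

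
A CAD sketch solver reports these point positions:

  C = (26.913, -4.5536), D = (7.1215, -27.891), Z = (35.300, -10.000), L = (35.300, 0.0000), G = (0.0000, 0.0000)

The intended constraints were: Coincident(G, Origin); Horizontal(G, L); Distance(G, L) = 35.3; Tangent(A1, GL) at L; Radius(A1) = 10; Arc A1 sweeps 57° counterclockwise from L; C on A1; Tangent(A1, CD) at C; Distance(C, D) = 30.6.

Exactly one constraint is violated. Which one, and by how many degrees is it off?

Tangent(A1, CD) at C — off by 7.30°.

G = (0.00, 0.00) ✓; G.y = 0.00, L.y = 0.00 ✓; |GL| = 35.30 ✓; ∠(ZL, LG) = 90.00° ✓; |ZL| = 10.00 ✓; bearing(Z→C) − bearing(Z→L) = 57.00° ✓; |ZC| = 10.00 ✓; ∠(ZC, CD) = 97.30° ✗; |CD| = 30.60 ✓.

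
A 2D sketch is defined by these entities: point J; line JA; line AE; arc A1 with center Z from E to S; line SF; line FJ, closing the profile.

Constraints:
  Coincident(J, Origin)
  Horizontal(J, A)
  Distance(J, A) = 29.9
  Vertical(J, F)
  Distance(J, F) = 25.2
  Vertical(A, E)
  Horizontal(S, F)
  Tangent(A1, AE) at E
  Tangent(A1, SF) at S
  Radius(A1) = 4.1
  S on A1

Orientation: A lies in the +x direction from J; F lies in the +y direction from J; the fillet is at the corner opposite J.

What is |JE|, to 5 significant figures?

36.595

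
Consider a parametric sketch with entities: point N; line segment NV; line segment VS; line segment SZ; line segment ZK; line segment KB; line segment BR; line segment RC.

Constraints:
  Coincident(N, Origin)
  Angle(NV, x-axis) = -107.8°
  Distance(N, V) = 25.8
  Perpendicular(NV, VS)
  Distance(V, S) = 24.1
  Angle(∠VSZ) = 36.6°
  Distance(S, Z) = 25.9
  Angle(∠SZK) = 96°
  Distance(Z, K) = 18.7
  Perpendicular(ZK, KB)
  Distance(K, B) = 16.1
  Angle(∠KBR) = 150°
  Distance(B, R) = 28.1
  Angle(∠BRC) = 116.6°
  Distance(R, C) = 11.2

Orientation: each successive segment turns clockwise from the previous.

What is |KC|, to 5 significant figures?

47.099

N is at the origin; NV runs at -107.8° with length 25.8, so V = (-7.8869, -24.565). NV ⟂ VS, so VS runs at 162.20°; with |VS| = 24.1, S = (-30.833, -17.198). ∠VSZ = 36.6° gives SZ at 18.800° from the x-axis; with |SZ| = 25.9, Z = (-6.3150, -8.8510). ∠SZK = 96.0° gives ZK at -65.200° from the x-axis; with |ZK| = 18.7, K = (1.5287, -25.826). ZK is perpendicular to KB, so KB runs at -155.20°; with |KB| = 16.1, B = (-13.087, -32.580). ∠KBR = 150.0° gives BR at 174.80° from the x-axis; with |BR| = 28.1, R = (-41.071, -30.033). ∠BRC = 116.6° gives RC at 111.40° from the x-axis; with |RC| = 11.2, C = (-45.157, -19.605). Then |KC| = |C − K| = 47.099.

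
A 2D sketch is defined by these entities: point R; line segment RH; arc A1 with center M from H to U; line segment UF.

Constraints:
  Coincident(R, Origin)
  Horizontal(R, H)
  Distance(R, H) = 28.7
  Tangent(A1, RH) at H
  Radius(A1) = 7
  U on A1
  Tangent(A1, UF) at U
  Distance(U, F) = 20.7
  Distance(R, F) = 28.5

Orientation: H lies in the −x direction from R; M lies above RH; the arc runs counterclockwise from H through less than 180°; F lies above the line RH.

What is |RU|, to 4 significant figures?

22.59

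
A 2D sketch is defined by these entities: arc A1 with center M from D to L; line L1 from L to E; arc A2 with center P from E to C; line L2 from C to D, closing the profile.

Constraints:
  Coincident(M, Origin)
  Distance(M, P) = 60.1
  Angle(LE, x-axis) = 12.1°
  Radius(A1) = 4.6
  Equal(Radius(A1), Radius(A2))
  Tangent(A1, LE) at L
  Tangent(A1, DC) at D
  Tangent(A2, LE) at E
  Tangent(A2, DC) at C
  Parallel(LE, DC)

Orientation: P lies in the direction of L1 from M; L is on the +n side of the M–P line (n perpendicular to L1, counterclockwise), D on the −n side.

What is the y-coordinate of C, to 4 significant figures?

8.100

The slot axis is L1's direction at 12.1°, so u = (cos 12.1°, sin 12.1°) = (0.9778, 0.2096) and n = (−sin 12.1°, cos 12.1°) = (-0.2096, 0.9778). M is at the origin and P lies 60.1 along u from M, so P = 60.1·u = (58.76, 12.60). Tangency of A1 to both parallel lines with radius 4.6 puts L and D at M ± 4.6·n: L = (-0.9642, 4.498), D = (0.9642, -4.498). Equal radii place E and C the same way about P: E = P + 4.6·n = (57.80, 17.10), C = P − 4.6·n = (59.73, 8.100). So C.y = 8.100.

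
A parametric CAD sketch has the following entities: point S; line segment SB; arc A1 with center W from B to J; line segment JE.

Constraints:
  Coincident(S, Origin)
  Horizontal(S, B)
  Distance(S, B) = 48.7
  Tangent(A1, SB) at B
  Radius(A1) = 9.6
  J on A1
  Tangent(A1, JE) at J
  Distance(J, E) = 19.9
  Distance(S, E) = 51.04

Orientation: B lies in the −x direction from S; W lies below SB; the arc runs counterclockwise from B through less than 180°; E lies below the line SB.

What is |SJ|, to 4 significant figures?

57.78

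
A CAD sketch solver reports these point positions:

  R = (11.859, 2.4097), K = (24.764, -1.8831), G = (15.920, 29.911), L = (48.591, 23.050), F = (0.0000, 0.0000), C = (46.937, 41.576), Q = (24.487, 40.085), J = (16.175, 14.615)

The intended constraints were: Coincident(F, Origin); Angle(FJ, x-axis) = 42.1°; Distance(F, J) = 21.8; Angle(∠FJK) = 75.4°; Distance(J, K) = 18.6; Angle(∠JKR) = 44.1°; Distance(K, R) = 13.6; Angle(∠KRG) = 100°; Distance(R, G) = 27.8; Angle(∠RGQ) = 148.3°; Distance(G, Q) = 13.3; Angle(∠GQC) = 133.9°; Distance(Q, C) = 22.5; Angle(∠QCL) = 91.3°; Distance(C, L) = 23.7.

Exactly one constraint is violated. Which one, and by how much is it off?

Distance(C, L) = 23.7 — off by 5.10.

F = (0.00, 0.00) ✓; FJ at 42.10° ✓; |FJ| = 21.80 ✓; ∠FJK = 75.40° ✓; |JK| = 18.60 ✓; ∠JKR = 44.10° ✓; |KR| = 13.60 ✓; ∠KRG = 100.0° ✓; |RG| = 27.80 ✓; ∠RGQ = 148.3° ✓; |GQ| = 13.30 ✓; ∠GQC = 133.9° ✓; |QC| = 22.50 ✓; ∠QCL = 91.30° ✓; |CL| = 18.60 ✗.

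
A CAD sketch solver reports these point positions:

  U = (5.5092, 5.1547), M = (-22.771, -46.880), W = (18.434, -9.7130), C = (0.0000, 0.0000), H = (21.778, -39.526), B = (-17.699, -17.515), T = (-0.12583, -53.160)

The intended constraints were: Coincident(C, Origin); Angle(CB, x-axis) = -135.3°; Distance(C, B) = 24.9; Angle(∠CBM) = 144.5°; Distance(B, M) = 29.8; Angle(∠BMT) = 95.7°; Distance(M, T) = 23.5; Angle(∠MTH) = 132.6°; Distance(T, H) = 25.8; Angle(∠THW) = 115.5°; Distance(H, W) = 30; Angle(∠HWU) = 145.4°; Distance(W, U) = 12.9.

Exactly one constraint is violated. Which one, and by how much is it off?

Distance(W, U) = 12.9 — off by 6.80.

C = (0.00, 0.00) ✓; CB at -135.3° ✓; |CB| = 24.90 ✓; ∠CBM = 144.5° ✓; |BM| = 29.80 ✓; ∠BMT = 95.70° ✓; |MT| = 23.50 ✓; ∠MTH = 132.6° ✓; |TH| = 25.80 ✓; ∠THW = 115.5° ✓; |HW| = 30.00 ✓; ∠HWU = 145.4° ✓; |WU| = 19.70 ✗.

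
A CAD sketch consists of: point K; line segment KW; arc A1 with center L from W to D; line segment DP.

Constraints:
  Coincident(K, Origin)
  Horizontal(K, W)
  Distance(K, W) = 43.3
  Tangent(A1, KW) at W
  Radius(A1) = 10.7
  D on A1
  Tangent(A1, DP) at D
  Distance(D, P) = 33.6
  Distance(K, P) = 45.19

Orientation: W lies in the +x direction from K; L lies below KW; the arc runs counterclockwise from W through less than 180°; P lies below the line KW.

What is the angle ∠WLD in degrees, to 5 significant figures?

71.541°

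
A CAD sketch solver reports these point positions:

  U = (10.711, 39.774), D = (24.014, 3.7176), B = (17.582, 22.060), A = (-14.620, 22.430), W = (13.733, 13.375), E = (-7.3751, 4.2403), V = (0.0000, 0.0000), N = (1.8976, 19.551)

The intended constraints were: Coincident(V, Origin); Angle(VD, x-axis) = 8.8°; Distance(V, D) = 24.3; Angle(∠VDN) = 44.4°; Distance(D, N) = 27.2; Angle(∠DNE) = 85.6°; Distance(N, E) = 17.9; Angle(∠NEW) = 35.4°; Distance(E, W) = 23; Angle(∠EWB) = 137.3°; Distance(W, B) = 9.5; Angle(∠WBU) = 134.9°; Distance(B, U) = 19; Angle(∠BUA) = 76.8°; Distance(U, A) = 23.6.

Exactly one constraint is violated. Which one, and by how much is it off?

Distance(U, A) = 23.6 — off by 7.10.

V = (0.00, 0.00) ✓; VD at 8.800° ✓; |VD| = 24.30 ✓; ∠VDN = 44.40° ✓; |DN| = 27.20 ✓; ∠DNE = 85.60° ✓; |NE| = 17.90 ✓; ∠NEW = 35.40° ✓; |EW| = 23.00 ✓; ∠EWB = 137.3° ✓; |WB| = 9.500 ✓; ∠WBU = 134.9° ✓; |BU| = 19.00 ✓; ∠BUA = 76.80° ✓; |UA| = 30.70 ✗.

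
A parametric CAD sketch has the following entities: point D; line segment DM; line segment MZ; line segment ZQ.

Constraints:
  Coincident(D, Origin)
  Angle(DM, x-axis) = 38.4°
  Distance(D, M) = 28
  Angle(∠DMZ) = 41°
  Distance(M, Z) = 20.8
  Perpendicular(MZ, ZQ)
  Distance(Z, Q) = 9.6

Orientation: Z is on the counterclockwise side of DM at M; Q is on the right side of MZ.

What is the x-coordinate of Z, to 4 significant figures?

1.165

D is at the origin; DM runs at 38.4° with length 28.0, so M = 28.0·(cos 38.4°, sin 38.4°) = (21.94, 17.39). ∠DMZ = 41.0°, so MZ runs at 38.4° + (180° − 41.0°) = 177.4° from the x-axis; with |MZ| = 20.8, Z = M + 20.8·(cos 177.4°, sin 177.4°) = (1.165, 18.34). So Z.x = 1.165.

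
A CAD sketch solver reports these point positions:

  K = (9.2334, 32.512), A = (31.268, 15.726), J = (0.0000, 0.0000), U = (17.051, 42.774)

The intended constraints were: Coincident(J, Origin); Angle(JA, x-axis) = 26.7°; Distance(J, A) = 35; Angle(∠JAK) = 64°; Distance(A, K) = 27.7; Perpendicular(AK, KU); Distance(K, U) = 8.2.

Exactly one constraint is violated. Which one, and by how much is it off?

Distance(K, U) = 8.2 — off by 4.70.

J = (0.00, 0.00) ✓; JA at 26.70° ✓; |JA| = 35.00 ✓; ∠JAK = 64.00° ✓; |AK| = 27.70 ✓; ∠(AK, KU) = 90.00° ✓; |KU| = 12.90 ✗.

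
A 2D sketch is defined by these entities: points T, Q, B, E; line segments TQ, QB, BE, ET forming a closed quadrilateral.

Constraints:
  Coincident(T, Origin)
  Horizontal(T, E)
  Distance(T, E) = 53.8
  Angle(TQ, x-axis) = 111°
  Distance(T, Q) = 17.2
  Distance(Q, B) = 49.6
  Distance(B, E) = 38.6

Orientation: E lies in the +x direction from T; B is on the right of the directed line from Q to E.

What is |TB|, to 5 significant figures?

33.353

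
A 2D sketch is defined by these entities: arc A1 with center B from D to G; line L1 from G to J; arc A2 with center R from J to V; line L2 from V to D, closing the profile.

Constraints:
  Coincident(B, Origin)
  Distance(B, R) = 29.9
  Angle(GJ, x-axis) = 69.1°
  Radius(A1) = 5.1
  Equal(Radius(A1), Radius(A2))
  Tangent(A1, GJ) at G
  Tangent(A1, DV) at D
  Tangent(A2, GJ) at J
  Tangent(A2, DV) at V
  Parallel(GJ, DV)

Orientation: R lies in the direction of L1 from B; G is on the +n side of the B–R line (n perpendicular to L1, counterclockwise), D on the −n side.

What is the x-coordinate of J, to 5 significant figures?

5.9020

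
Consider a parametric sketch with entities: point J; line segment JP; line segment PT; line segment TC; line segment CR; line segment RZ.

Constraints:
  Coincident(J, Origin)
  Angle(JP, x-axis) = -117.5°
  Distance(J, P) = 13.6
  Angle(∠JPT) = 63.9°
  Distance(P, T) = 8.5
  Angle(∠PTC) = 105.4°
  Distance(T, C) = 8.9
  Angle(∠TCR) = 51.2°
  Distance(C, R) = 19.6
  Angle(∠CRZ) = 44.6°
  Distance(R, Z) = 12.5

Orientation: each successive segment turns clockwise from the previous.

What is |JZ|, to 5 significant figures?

16.003

J is at the origin; JP runs at -117.5° with length 13.6, so P = (-6.2798, -12.063). ∠JPT = 63.9° gives PT at 126.40° from the x-axis; with |PT| = 8.5, T = (-11.324, -5.2218). ∠PTC = 105.4° gives TC at 51.800° from the x-axis; with |TC| = 8.9, C = (-5.8200, 1.7724). ∠TCR = 51.2° gives CR at -77.000° from the x-axis; with |CR| = 19.6, R = (-1.4110, -17.325). ∠CRZ = 44.6° gives RZ at 147.60° from the x-axis; with |RZ| = 12.5, Z = (-11.965, -10.627). Then |JZ| = |Z − J| = 16.003.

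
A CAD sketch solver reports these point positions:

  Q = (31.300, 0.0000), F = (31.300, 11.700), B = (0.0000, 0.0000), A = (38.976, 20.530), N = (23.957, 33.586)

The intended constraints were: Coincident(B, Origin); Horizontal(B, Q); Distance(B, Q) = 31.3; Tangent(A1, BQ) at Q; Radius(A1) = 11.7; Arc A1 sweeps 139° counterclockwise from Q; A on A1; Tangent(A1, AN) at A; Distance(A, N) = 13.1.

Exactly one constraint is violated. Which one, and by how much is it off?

Distance(A, N) = 13.1 — off by 6.80.

B = (0.00, 0.00) ✓; B.y = 0.00, Q.y = 0.00 ✓; |BQ| = 31.30 ✓; ∠(FQ, QB) = 90.00° ✓; |FQ| = 11.70 ✓; bearing(F→A) − bearing(F→Q) = 139.0° ✓; |FA| = 11.70 ✓; ∠(FA, AN) = 90.00° ✓; |AN| = 19.90 ✗.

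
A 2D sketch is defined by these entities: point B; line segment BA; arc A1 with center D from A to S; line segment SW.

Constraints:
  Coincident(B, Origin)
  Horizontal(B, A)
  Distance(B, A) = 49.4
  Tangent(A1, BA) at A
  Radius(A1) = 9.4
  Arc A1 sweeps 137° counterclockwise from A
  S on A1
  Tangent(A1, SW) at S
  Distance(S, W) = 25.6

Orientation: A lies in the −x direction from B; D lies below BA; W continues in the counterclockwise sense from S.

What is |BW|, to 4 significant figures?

50.13

B is at the origin; B and A share the same y with |BA| = 49.4 and A on the −x side, so A = (-49.40, 0.000). Since A1 is tangent to BA there, DA ⟂ BA, so D = A + (0, -9.4) = (-49.40, -9.400). On A1, A sits at bearing 90° from D; a 137° counterclockwise sweep puts S at bearing 227°, so S = D + 9.4·(cos 227°, sin 227°) = (-55.81, -16.27). Tangency of A1 to SW means the radius DS is perpendicular to SW, so SW runs along (−sin 227°, cos 227°); with |SW| = 25.6, W = (-37.09, -33.73). Then |BW| = |W − B| = 50.13.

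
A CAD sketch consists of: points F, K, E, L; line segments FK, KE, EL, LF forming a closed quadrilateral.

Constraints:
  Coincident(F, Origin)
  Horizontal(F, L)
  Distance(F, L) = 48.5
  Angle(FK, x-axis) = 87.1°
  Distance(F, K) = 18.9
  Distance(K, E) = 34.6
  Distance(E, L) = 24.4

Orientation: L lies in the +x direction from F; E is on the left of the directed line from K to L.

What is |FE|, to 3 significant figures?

41.1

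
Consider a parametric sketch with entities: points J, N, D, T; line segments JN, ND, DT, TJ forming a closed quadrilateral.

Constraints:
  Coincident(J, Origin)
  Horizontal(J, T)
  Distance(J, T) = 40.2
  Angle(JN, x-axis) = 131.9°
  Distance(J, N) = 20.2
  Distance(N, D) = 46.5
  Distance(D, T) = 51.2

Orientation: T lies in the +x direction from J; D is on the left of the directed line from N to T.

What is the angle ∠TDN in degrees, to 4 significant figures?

69.40°

J is at the origin; J and T share the same y with |JT| = 40.2 and T in +x, so T = (40.2, 0). JN runs at 131.9° with |JN| = 20.2, so N = (-13.49, 15.04). D is determined by |ND| = 46.5 and |DT| = 51.2 together: it lies at the intersection of circle(N, 46.5) and circle(T, 51.2). With |NT| = 55.76, the foot of the radical line on NT is 23.76 from N and the perpendicular offset is √(46.5² − 23.76²) = 39.97. Taking the left-of-NT solution: D = (20.17, 47.12).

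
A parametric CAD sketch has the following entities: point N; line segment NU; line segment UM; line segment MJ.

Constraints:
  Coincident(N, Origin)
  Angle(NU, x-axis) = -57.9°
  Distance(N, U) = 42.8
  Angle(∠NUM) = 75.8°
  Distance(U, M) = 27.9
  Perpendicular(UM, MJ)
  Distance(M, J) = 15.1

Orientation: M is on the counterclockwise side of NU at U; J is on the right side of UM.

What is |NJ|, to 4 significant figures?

59.21

N is at the origin; NU runs at -57.9° with length 42.8, so U = 42.8·(cos -57.9°, sin -57.9°) = (22.74, -36.26). ∠NUM = 75.8°, so UM runs at -57.9° + (180° − 75.8°) = 46.30° from the x-axis; with |UM| = 27.9, M = U + 27.9·(cos 46.30°, sin 46.30°) = (42.02, -16.09). The perpendicularity gives MJ at right angles to UM; with |MJ| = 15.1 on the right of UM, J = M + 15.1·(0.7230, -0.6909) = (52.94, -26.52). Then |NJ| = |J − N| = 59.21.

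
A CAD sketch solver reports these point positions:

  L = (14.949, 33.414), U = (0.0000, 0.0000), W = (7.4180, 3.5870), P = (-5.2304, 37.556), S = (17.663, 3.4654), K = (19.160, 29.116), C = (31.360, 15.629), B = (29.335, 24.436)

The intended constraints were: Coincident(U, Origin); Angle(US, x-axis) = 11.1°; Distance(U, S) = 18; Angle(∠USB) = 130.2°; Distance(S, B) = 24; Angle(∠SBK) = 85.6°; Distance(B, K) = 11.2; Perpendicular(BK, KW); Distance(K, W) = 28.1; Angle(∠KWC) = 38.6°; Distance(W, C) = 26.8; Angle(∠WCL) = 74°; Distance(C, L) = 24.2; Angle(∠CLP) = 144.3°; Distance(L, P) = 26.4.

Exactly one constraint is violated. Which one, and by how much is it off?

Distance(L, P) = 26.4 — off by 5.80.

U = (0.00, 0.00) ✓; US at 11.10° ✓; |US| = 18.00 ✓; ∠USB = 130.2° ✓; |SB| = 24.00 ✓; ∠SBK = 85.60° ✓; |BK| = 11.20 ✓; ∠(BK, KW) = 90.00° ✓; |KW| = 28.10 ✓; ∠KWC = 38.60° ✓; |WC| = 26.80 ✓; ∠WCL = 74.00° ✓; |CL| = 24.20 ✓; ∠CLP = 144.3° ✓; |LP| = 20.60 ✗.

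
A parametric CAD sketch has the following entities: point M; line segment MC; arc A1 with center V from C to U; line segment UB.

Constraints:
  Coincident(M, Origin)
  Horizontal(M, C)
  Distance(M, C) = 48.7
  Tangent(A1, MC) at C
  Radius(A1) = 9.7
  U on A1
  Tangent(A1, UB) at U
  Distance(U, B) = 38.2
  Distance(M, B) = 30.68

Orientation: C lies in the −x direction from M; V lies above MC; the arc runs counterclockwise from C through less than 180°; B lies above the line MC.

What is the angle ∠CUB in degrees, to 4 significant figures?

159.4°

M is at the origin; MC is horizontal with |MC| = 48.7 and C on the −x side, so C = (-48.70, 0.000). The tangent condition forces VC to be normal to MC, so V = C + (0, 9.7) = (-48.70, 9.700). Since VU ⟂ UB (tangency), |VB| = √(9.7² + 38.2²) = 39.41 regardless of where U sits on A1. So B lies on both circle(M, 30.68) and circle(V, 39.41); the above-MC intersection is B = (-13.55, 27.53). U is the foot of the tangent from B: U = (-42.32, 2.395).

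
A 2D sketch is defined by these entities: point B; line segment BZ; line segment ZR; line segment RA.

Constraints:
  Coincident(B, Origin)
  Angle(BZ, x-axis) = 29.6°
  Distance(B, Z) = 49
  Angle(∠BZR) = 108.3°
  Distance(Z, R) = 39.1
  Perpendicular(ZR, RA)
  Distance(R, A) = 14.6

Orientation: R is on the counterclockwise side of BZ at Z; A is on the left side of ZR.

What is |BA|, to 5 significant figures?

63.148

B is at the origin; BZ runs at 29.6° with length 49.0, so Z = 49.0·(cos 29.6°, sin 29.6°) = (42.605, 24.203). ∠BZR = 108.3°, so ZR runs at 29.6° + (180° − 108.3°) = 101.30° from the x-axis; with |ZR| = 39.1, R = Z + 39.1·(cos 101.30°, sin 101.30°) = (34.944, 62.545). ZR ⟂ RA; with |RA| = 14.6 on the left of ZR, A = R + 14.6·(-0.98061, -0.19595) = (20.627, 59.684). Then |BA| = |A − B| = 63.148.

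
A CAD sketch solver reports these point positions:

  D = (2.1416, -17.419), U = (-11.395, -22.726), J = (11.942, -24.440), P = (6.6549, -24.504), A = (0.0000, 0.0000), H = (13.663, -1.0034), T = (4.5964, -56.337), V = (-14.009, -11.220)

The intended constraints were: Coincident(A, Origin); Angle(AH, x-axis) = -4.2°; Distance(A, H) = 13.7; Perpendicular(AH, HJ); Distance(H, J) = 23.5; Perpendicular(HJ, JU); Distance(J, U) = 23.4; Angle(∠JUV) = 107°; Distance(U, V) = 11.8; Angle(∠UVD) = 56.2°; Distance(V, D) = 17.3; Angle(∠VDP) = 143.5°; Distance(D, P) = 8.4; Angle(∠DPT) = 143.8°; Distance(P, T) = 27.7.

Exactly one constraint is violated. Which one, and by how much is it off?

Distance(P, T) = 27.7 — off by 4.20.

A = (0.00, 0.00) ✓; AH at -4.200° ✓; |AH| = 13.70 ✓; ∠(AH, HJ) = 90.00° ✓; |HJ| = 23.50 ✓; ∠(HJ, JU) = 90.00° ✓; |JU| = 23.40 ✓; ∠JUV = 107.0° ✓; |UV| = 11.80 ✓; ∠UVD = 56.20° ✓; |VD| = 17.30 ✓; ∠VDP = 143.5° ✓; |DP| = 8.400 ✓; ∠DPT = 143.8° ✓; |PT| = 31.90 ✗.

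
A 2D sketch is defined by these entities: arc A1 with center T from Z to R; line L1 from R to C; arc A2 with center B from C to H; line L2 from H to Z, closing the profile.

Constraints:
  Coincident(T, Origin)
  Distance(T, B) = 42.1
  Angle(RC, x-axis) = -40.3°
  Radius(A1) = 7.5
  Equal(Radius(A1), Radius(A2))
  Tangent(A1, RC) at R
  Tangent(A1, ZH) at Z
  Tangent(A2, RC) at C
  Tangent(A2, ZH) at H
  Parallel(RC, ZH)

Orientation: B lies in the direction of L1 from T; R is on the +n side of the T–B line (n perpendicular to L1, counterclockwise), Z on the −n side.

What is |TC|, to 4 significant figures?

42.76

Tangency of A1 to both parallel lines with radius 7.5 puts R and Z at T ± 7.5·n: R = (4.851, 5.720), Z = (-4.851, -5.720). Equal radii place C and H the same way about B: C = B + 7.5·n = (36.96, -21.51), H = B − 7.5·n = (27.26, -32.95). Then |TC| = |C − T| = 42.76.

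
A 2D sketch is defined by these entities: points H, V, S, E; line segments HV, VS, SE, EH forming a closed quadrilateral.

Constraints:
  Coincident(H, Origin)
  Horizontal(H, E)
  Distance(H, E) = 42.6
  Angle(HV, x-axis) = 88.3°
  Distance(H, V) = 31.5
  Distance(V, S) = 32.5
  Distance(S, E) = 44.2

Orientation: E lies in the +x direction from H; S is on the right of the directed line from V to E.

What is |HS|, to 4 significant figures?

1.835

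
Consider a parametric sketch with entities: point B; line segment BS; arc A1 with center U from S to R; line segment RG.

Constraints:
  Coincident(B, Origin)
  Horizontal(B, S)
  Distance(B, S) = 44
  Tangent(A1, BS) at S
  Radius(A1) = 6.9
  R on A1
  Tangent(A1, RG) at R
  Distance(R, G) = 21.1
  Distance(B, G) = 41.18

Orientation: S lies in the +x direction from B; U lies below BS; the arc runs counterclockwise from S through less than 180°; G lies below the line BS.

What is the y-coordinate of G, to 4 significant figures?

-25.69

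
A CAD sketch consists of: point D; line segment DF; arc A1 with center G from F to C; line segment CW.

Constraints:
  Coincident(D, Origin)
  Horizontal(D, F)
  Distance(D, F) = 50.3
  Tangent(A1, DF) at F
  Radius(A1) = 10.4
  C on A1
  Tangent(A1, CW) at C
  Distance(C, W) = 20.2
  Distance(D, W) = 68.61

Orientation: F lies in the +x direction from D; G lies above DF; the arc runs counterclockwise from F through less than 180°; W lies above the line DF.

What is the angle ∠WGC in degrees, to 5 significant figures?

62.758°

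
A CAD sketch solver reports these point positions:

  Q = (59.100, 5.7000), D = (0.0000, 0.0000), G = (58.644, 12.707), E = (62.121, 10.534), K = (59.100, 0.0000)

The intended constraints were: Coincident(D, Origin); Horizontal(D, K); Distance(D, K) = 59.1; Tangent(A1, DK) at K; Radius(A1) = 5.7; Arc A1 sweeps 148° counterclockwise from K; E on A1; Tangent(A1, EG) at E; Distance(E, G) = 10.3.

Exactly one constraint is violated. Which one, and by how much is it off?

Distance(E, G) = 10.3 — off by 6.20.

D = (0.00, 0.00) ✓; D.y = 0.00, K.y = 0.00 ✓; |DK| = 59.10 ✓; ∠(QK, KD) = 90.00° ✓; |QK| = 5.700 ✓; bearing(Q→E) − bearing(Q→K) = 148.0° ✓; |QE| = 5.700 ✓; ∠(QE, EG) = 90.00° ✓; |EG| = 4.100 ✗.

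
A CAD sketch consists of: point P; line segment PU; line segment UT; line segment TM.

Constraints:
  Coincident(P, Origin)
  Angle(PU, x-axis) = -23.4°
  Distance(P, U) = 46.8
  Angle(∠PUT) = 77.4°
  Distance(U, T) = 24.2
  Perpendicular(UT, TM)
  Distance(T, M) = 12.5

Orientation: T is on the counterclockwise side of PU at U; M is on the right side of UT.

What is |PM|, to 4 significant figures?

59.83

∠PUT = 77.4°, so UT runs at -23.4° + (180° − 77.4°) = 79.20° from the x-axis; with |UT| = 24.2, T = U + 24.2·(cos 79.20°, sin 79.20°) = (47.49, 5.185). UT is perpendicular to TM; with |TM| = 12.5 on the right of UT, M = T + 12.5·(0.9823, -0.1874) = (59.76, 2.843). Then |PM| = |M − P| = 59.83.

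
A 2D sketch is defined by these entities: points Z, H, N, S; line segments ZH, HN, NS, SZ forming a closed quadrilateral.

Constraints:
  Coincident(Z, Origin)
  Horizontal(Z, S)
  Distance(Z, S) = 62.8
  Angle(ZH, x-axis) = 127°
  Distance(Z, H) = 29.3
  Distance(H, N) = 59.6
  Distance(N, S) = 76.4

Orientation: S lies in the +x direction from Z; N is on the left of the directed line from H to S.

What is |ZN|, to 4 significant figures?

70.19

Z is at the origin; ZS is horizontal with |ZS| = 62.8 and S in +x, so S = (62.8, 0). ZH runs at 127.0° with |ZH| = 29.3, so H = (-17.63, 23.40). N is determined by |HN| = 59.6 and |NS| = 76.4 together: it lies at the intersection of circle(H, 59.6) and circle(S, 76.4). With |HS| = 83.77, the foot of the radical line on HS is 28.25 from H and the perpendicular offset is √(59.6² − 28.25²) = 52.48. Taking the left-of-HS solution: N = (24.15, 65.90).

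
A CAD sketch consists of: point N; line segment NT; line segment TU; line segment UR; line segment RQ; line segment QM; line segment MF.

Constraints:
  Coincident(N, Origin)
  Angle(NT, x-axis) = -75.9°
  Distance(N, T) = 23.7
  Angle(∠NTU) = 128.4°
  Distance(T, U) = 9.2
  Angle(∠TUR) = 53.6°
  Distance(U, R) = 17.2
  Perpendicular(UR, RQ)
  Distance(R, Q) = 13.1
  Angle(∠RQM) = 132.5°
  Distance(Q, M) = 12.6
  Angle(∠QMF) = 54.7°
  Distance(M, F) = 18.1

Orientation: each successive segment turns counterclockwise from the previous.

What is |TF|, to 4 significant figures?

3.754

∠RQM = 132.5° gives QM at -120.4° from the x-axis; with |QM| = 12.6, M = (-8.632, -23.57). ∠QMF = 54.7° gives MF at 4.900° from the x-axis; with |MF| = 18.1, F = (9.402, -22.02). Then |TF| = |F − T| = 3.754.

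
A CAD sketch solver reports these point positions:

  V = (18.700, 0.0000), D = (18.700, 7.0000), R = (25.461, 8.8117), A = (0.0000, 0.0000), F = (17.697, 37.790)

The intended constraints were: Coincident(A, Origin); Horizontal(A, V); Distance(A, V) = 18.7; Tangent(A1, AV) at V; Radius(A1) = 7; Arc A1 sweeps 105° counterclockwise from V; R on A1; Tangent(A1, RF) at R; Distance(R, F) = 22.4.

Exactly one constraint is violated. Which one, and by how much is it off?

Distance(R, F) = 22.4 — off by 7.60.

A = (0.00, 0.00) ✓; A.y = 0.00, V.y = 0.00 ✓; |AV| = 18.70 ✓; ∠(DV, VA) = 90.00° ✓; |DV| = 7.000 ✓; bearing(D→R) − bearing(D→V) = 105.0° ✓; |DR| = 7.000 ✓; ∠(DR, RF) = 90.00° ✓; |RF| = 30.00 ✗.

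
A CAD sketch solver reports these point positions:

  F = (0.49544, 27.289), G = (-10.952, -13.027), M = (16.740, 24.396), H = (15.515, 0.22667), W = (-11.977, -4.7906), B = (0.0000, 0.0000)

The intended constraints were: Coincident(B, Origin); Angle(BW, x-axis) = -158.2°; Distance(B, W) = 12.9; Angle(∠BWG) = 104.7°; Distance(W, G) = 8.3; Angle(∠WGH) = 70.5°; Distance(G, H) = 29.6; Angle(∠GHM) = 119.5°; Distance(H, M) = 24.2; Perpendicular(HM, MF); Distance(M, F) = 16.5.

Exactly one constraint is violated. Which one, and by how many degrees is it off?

Perpendicular(HM, MF) — off by 7.20°.

B = (0.00, 0.00) ✓; BW at -158.2° ✓; |BW| = 12.90 ✓; ∠BWG = 104.7° ✓; |WG| = 8.300 ✓; ∠WGH = 70.49° ✓; |GH| = 29.60 ✓; ∠GHM = 119.5° ✓; |HM| = 24.20 ✓; ∠(HM, MF) = 82.80° ✗; |MF| = 16.50 ✓.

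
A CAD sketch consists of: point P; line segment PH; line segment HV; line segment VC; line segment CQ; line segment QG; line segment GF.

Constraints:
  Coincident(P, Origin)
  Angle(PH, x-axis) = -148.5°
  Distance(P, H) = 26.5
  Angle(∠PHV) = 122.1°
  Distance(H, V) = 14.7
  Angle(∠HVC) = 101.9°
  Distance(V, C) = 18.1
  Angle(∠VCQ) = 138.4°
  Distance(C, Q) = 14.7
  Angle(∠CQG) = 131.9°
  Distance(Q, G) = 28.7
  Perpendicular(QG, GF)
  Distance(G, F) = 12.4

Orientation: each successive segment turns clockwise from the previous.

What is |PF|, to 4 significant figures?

5.789

P is at the origin; PH runs at -148.5° with length 26.5, so H = (-22.59, -13.85). ∠PHV = 122.1° gives HV at 153.6° from the x-axis; with |HV| = 14.7, V = (-35.76, -7.310). ∠HVC = 101.9° gives VC at 75.50° from the x-axis; with |VC| = 18.1, C = (-31.23, 10.21). ∠VCQ = 138.4° gives CQ at 33.90° from the x-axis; with |CQ| = 14.7, Q = (-19.03, 18.41). ∠CQG = 131.9° gives QG at -14.20° from the x-axis; with |QG| = 28.7, G = (8.794, 11.37). The perpendicularity gives GF at right angles to QG, so GF runs at -104.2°; with |GF| = 12.4, F = (5.752, -0.6492). Then |PF| = |F − P| = 5.789.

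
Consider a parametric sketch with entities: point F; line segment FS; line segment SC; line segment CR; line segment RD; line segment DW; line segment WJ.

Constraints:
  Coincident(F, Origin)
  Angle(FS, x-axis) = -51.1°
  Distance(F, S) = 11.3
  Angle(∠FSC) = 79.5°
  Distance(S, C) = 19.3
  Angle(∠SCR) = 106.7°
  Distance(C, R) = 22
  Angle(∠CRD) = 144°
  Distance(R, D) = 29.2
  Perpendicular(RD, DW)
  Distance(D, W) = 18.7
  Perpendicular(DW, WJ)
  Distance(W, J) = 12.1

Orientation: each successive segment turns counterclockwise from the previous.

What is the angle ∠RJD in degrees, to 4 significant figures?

75.35°

F is at the origin; FS runs at -51.1° with length 11.3, so S = (7.096, -8.794). ∠FSC = 79.5° gives SC at 49.40° from the x-axis; with |SC| = 19.3, C = (19.66, 5.860). ∠SCR = 106.7° gives CR at 122.7° from the x-axis; with |CR| = 22.0, R = (7.771, 24.37). ∠CRD = 144.0° gives RD at 158.7° from the x-axis; with |RD| = 29.2, D = (-19.43, 34.98). The perpendicularity gives DW at right angles to RD, so DW runs at -111.3°; with |DW| = 18.7, W = (-26.23, 17.56). DW is perpendicular to WJ, so WJ runs at -21.30°; with |WJ| = 12.1, J = (-14.95, 13.16). Then cos ∠RJD = JR·JD / (|JR||JD|), giving 75.35°.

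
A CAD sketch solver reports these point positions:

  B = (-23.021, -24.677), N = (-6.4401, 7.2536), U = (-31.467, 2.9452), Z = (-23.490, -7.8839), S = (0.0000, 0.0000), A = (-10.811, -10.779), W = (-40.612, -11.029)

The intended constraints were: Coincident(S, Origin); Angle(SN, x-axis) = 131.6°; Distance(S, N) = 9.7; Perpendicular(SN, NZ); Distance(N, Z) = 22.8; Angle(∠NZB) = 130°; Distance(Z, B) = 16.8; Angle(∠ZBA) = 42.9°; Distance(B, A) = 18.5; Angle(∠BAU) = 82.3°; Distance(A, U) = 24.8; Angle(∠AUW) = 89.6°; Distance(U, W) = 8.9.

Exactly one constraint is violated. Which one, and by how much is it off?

Distance(U, W) = 8.9 — off by 7.80.

S = (0.00, 0.00) ✓; SN at 131.6° ✓; |SN| = 9.700 ✓; ∠(SN, NZ) = 90.00° ✓; |NZ| = 22.80 ✓; ∠NZB = 130.0° ✓; |ZB| = 16.80 ✓; ∠ZBA = 42.90° ✓; |BA| = 18.50 ✓; ∠BAU = 82.30° ✓; |AU| = 24.80 ✓; ∠AUW = 89.60° ✓; |UW| = 16.70 ✗.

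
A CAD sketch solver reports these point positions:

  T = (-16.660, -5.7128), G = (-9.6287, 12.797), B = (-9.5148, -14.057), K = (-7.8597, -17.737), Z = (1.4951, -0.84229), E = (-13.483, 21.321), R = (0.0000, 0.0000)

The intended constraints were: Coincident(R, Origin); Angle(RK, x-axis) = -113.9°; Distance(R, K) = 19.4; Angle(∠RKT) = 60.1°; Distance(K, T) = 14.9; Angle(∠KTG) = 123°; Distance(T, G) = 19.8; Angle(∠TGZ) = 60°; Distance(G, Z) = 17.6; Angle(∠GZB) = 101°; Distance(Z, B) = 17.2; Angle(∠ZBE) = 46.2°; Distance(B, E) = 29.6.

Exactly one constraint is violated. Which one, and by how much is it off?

Distance(B, E) = 29.6 — off by 6.00.

R = (0.00, 0.00) ✓; RK at -113.9° ✓; |RK| = 19.40 ✓; ∠RKT = 60.10° ✓; |KT| = 14.90 ✓; ∠KTG = 123.0° ✓; |TG| = 19.80 ✓; ∠TGZ = 60.00° ✓; |GZ| = 17.60 ✓; ∠GZB = 101.0° ✓; |ZB| = 17.20 ✓; ∠ZBE = 46.20° ✓; |BE| = 35.60 ✗.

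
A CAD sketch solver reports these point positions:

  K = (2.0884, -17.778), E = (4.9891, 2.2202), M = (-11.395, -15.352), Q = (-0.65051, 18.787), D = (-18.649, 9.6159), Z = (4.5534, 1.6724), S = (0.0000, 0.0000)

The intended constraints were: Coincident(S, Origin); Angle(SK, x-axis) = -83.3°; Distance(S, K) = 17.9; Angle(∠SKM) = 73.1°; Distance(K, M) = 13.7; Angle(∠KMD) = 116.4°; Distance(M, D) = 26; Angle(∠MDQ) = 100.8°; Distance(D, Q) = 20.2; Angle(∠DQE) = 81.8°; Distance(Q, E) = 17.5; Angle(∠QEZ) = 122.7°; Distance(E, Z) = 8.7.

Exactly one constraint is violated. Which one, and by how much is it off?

Distance(E, Z) = 8.7 — off by 8.00.

S = (0.00, 0.00) ✓; SK at -83.30° ✓; |SK| = 17.90 ✓; ∠SKM = 73.10° ✓; |KM| = 13.70 ✓; ∠KMD = 116.4° ✓; |MD| = 26.00 ✓; ∠MDQ = 100.8° ✓; |DQ| = 20.20 ✓; ∠DQE = 81.80° ✓; |QE| = 17.50 ✓; ∠QEZ = 122.7° ✓; |EZ| = 0.6999 ✗.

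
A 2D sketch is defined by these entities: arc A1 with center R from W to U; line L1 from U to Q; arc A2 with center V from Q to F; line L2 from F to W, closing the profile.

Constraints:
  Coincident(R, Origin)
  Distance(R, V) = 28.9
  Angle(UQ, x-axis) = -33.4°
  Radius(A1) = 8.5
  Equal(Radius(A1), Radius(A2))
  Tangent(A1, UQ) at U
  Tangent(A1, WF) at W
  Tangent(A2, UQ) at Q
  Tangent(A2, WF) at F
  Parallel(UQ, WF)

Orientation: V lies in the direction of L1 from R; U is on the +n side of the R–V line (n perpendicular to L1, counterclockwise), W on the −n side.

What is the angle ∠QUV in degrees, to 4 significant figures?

16.39°

The slot axis is L1's direction at -33.4°, so u = (cos -33.4°, sin -33.4°) = (0.8348, -0.5505) and n = (−sin -33.4°, cos -33.4°) = (0.5505, 0.8348). R is at the origin and V lies 28.9 along u from R, so V = 28.9·u = (24.13, -15.91). Tangency of A1 to both parallel lines with radius 8.5 puts U and W at R ± 8.5·n: U = (4.679, 7.096), W = (-4.679, -7.096). Equal radii place Q and F the same way about V: Q = V + 8.5·n = (28.81, -8.813), F = V − 8.5·n = (19.45, -23.01). Then cos ∠QUV = UQ·UV / (|UQ||UV|), giving 16.39°.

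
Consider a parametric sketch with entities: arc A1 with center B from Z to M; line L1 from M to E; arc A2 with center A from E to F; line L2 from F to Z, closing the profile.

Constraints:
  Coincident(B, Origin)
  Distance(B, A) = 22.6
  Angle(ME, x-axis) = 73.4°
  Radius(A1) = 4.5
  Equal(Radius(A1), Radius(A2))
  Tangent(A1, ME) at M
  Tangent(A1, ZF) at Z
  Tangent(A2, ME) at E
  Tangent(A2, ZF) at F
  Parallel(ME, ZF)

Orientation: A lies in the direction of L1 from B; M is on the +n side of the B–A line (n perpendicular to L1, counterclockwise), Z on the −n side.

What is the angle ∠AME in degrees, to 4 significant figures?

11.26°

Tangency of A1 to both parallel lines with radius 4.5 puts M and Z at B ± 4.5·n: M = (-4.312, 1.286), Z = (4.312, -1.286). Equal radii place E and F the same way about A: E = A + 4.5·n = (2.144, 22.94), F = A − 4.5·n = (10.77, 20.37). Then cos ∠AME = MA·ME / (|MA||ME|), giving 11.26°.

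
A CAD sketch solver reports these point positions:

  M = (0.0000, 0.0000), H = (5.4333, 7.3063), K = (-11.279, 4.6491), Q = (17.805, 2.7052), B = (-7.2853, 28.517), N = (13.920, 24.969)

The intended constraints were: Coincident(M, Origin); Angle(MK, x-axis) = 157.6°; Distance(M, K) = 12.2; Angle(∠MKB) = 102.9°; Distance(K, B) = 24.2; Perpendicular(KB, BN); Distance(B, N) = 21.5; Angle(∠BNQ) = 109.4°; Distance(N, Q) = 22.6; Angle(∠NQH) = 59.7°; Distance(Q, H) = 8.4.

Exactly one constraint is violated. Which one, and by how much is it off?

Distance(Q, H) = 8.4 — off by 4.80.

M = (0.00, 0.00) ✓; MK at 157.6° ✓; |MK| = 12.20 ✓; ∠MKB = 102.9° ✓; |KB| = 24.20 ✓; ∠(KB, BN) = 90.00° ✓; |BN| = 21.50 ✓; ∠BNQ = 109.4° ✓; |NQ| = 22.60 ✓; ∠NQH = 59.70° ✓; |QH| = 13.20 ✗.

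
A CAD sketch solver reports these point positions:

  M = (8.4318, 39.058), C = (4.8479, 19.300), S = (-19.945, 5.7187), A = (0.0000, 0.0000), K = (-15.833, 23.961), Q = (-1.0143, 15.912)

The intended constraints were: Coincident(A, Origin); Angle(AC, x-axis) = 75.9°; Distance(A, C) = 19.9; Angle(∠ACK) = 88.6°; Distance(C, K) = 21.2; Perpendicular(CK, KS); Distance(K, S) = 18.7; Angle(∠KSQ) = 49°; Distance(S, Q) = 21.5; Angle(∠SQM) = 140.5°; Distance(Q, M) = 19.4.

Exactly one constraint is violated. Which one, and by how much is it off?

Distance(Q, M) = 19.4 — off by 5.60.

A = (0.00, 0.00) ✓; AC at 75.90° ✓; |AC| = 19.90 ✓; ∠ACK = 88.60° ✓; |CK| = 21.20 ✓; ∠(CK, KS) = 90.00° ✓; |KS| = 18.70 ✓; ∠KSQ = 49.00° ✓; |SQ| = 21.50 ✓; ∠SQM = 140.5° ✓; |QM| = 25.00 ✗.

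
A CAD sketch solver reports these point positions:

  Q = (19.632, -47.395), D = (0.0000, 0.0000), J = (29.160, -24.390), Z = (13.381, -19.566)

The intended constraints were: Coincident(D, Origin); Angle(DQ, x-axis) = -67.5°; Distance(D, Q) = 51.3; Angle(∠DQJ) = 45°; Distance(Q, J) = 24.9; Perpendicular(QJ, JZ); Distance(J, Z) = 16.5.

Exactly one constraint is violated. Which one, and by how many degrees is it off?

Perpendicular(QJ, JZ) — off by 5.50°.

D = (0.00, 0.00) ✓; DQ at -67.50° ✓; |DQ| = 51.30 ✓; ∠DQJ = 45.00° ✓; |QJ| = 24.90 ✓; ∠(QJ, JZ) = 95.50° ✗; |JZ| = 16.50 ✓.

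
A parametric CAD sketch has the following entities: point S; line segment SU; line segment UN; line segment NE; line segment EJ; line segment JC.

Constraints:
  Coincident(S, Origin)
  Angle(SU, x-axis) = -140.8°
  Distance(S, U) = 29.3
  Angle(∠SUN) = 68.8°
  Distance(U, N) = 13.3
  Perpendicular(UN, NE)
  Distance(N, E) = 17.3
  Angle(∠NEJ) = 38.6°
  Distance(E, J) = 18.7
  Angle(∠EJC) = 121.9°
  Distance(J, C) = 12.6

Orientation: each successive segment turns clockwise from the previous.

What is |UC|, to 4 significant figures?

10.89

S is at the origin; SU runs at -140.8° with length 29.3, so U = (-22.71, -18.52). ∠SUN = 68.8° gives UN at 108.0° from the x-axis; with |UN| = 13.3, N = (-26.82, -5.869). UN is perpendicular to NE, so NE runs at 18.00°; with |NE| = 17.3, E = (-10.36, -0.5234). ∠NEJ = 38.6° gives EJ at -123.4° from the x-axis; with |EJ| = 18.7, J = (-20.66, -16.14). ∠EJC = 121.9° gives JC at 178.5° from the x-axis; with |JC| = 12.6, C = (-33.25, -15.81). Then |UC| = |C − U| = 10.89.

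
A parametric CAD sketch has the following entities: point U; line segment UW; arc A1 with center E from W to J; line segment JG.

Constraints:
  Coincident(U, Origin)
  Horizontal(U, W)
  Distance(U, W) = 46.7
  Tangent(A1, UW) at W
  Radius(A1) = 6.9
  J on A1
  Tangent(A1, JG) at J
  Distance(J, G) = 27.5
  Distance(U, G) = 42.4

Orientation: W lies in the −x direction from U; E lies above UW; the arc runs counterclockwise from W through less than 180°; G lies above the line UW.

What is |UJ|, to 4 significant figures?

40.53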